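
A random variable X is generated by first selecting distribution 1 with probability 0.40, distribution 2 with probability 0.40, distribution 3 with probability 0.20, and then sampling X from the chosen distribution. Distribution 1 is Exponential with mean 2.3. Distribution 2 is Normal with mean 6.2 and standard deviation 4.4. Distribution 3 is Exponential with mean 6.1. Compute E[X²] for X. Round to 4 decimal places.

42.2360

For each component E[X²] = Var + (mean)², giving 1: 10.58; 2: 57.8; 3: 74.42.
Overall E[X²] = 0.4·10.58 + 0.4·57.8 + 0.2·74.42 = 42.236.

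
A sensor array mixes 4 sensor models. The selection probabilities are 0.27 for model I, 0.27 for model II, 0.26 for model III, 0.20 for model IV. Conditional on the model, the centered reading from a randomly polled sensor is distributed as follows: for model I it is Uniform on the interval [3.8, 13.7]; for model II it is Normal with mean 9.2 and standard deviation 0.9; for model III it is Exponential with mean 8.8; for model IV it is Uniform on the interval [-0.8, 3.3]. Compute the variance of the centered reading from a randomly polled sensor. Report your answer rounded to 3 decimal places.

32.279

Per component, I: μ=8.75, E[X²]=84.73; II: μ=9.2, E[X²]=85.45; III: μ=8.8, E[X²]=154.88; IV: μ=1.25, E[X²]=2.96333.
E[X] = 0.27·8.75 + 0.27·9.2 + 0.26·8.8 + 0.2·1.25 = 7.3845.
E[X²] = 0.27·84.73 + 0.27·85.45 + 0.26·154.88 + 0.2·2.96333 = 86.8101.
Var(X) = E[X²] − (E[X])² = 86.8101 − 54.5308 = 32.2792.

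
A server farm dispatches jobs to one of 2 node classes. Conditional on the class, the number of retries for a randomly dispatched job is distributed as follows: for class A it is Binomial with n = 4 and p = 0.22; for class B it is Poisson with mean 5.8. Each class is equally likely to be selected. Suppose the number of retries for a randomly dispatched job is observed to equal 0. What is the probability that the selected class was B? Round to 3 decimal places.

0.008

Likelihoods P(X=0 | ·): A: 0.370151; B: 0.00302755.
Posterior ∝ prior × likelihood. Numerator for B: 0.5·0.00302755 = 0.00151378.
Normalizing constant: 0.5·0.370151 + 0.5·0.00302755 = 0.186589.
P(B | observation) = 0.00151378 / 0.186589 = 0.00811289.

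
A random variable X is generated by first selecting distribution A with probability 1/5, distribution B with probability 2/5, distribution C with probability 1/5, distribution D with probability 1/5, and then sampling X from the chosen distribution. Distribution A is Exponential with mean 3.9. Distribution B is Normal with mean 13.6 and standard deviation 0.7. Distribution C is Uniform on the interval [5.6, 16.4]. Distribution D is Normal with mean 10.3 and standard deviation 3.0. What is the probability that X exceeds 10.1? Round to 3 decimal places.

Conditional on each component, P(X > 10.1): A: 0.0750393; B: 1; C: 0.583333; D: 0.526576.
By total probability, P(X > 10.1) = 0.2·0.0750393 + 0.4·1 + 0.2·0.583333 + 0.2·0.526576 = 0.63699.

0.637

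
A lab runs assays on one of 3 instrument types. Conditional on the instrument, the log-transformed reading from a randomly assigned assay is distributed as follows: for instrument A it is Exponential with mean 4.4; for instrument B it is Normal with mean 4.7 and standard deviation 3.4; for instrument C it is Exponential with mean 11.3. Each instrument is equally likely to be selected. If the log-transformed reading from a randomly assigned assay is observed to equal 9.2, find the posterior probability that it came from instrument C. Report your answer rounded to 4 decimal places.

0.3375

Likelihoods f(9.2 | ·): A: 0.0280852; B: 0.0488706; C: 0.0392046.
Posterior ∝ prior × likelihood. Numerator for C: 0.333333·0.0392046 = 0.0130682.
Normalizing constant: 0.333333·0.0280852 + 0.333333·0.0488706 + 0.333333·0.0392046 = 0.0387201.
P(C | observation) = 0.0130682 / 0.0387201 = 0.337504.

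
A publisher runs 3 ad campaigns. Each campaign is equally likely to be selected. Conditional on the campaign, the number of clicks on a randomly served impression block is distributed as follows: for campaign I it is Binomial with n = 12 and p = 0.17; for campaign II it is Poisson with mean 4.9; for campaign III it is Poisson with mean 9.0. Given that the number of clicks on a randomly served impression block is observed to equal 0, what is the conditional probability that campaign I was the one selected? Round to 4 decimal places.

0.9339

Likelihoods P(X=0 | ·): I: 0.10689; II: 0.00744658; III: 0.00012341.
Posterior ∝ prior × likelihood. Numerator for I: 0.333333·0.10689 = 0.03563.
Normalizing constant: 0.333333·0.10689 + 0.333333·0.00744658 + 0.333333·0.00012341 = 0.0381533.
P(I | observation) = 0.03563 / 0.0381533 = 0.933863.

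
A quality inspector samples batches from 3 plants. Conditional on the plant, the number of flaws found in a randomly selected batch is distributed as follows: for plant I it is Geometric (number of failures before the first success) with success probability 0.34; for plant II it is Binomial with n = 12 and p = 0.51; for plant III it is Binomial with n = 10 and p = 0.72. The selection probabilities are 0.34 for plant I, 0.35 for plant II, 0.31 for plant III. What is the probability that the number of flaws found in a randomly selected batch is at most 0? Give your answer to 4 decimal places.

Conditional on each plant, P(X ≤ 0): I: 0.34; II: 0.000191581; III: 2.96197e-06.
By total probability, P(X ≤ 0) = 0.34·0.34 + 0.35·0.000191581 + 0.31·2.96197e-06 = 0.115668.

0.1157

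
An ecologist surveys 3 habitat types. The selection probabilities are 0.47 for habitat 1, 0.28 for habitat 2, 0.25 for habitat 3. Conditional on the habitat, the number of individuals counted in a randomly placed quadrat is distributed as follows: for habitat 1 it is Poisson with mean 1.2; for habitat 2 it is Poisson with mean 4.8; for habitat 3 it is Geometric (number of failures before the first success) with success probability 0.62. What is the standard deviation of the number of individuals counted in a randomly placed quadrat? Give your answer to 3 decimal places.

2.265

Per component, 1: μ=1.2, E[X²]=2.64; 2: μ=4.8, E[X²]=27.84; 3: μ=0.612903, E[X²]=1.3642.
E[X] = 0.47·1.2 + 0.28·4.8 + 0.25·0.612903 = 2.06123.
E[X²] = 0.47·2.64 + 0.28·27.84 + 0.25·1.3642 = 9.37705.
Var(X) = E[X²] − (E[X])² = 9.37705 − 4.24865 = 5.1284.
SD(X) = √5.1284 = 2.2646.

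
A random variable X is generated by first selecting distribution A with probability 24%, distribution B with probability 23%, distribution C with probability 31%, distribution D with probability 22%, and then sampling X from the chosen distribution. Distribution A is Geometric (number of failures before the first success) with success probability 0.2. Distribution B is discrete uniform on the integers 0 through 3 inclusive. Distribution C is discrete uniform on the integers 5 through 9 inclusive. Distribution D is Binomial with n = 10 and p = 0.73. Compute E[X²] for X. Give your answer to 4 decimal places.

37.4124

For each component E[X²] = Var + (mean)², giving A: 36; B: 3.5; C: 51; D: 55.261.
Overall E[X²] = 0.24·36 + 0.23·3.5 + 0.31·51 + 0.22·55.261 = 37.4124.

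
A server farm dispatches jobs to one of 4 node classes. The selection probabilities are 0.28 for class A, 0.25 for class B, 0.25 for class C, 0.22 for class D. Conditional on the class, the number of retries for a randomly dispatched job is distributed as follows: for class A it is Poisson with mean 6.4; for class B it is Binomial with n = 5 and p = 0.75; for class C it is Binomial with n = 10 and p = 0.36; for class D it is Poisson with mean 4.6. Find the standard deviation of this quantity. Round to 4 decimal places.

2.2250

Per component, A: μ=6.4, E[X²]=47.36; B: μ=3.75, E[X²]=15; C: μ=3.6, E[X²]=15.264; D: μ=4.6, E[X²]=25.76.
E[X] = 0.28·6.4 + 0.25·3.75 + 0.25·3.6 + 0.22·4.6 = 4.6415.
E[X²] = 0.28·47.36 + 0.25·15 + 0.25·15.264 + 0.22·25.76 = 26.494.
Var(X) = E[X²] − (E[X])² = 26.494 − 21.5435 = 4.95048.
SD(X) = √4.95048 = 2.22497.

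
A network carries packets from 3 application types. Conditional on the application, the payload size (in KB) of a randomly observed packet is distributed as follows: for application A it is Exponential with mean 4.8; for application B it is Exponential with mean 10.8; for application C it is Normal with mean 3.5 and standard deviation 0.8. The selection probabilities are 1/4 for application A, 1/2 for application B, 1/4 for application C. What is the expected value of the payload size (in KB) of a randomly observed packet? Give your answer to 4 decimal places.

Component means — A: 4.8; B: 10.8; C: 3.5.
E[X] = 0.25·4.8 + 0.5·10.8 + 0.25·3.5 = 7.475.

7.4750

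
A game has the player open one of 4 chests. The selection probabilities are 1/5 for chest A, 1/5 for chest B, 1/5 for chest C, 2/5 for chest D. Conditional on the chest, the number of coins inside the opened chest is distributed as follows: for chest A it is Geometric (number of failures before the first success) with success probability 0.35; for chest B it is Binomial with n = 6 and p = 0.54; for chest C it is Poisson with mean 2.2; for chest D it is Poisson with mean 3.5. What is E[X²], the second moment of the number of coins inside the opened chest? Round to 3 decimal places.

For each component E[X²] = Var + (mean)², giving A: 8.7551; B: 11.988; C: 7.04; D: 15.75.
Overall E[X²] = 0.2·8.7551 + 0.2·11.988 + 0.2·7.04 + 0.4·15.75 = 11.8566.

11.857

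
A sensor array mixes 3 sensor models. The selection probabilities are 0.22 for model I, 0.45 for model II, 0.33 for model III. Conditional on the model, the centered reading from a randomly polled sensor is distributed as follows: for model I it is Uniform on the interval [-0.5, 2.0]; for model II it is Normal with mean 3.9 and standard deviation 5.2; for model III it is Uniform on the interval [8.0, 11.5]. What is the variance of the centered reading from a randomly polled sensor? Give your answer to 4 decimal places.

Per component, I: μ=0.75, E[X²]=1.08333; II: μ=3.9, E[X²]=42.25; III: μ=9.75, E[X²]=96.0833.
E[X] = 0.22·0.75 + 0.45·3.9 + 0.33·9.75 = 5.1375.
E[X²] = 0.22·1.08333 + 0.45·42.25 + 0.33·96.0833 = 50.9583.
Var(X) = E[X²] − (E[X])² = 50.9583 − 26.3939 = 24.5644.

24.5644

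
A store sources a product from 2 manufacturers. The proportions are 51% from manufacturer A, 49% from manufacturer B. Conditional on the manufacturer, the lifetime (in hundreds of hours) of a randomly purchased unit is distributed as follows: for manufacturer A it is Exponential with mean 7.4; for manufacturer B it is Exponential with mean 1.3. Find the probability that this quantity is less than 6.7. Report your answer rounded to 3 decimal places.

Conditional on each manufacturer, P(X < 6.7): A: 0.595622; B: 0.994223.
By total probability, P(X < 6.7) = 0.51·0.595622 + 0.49·0.994223 = 0.790936.

0.791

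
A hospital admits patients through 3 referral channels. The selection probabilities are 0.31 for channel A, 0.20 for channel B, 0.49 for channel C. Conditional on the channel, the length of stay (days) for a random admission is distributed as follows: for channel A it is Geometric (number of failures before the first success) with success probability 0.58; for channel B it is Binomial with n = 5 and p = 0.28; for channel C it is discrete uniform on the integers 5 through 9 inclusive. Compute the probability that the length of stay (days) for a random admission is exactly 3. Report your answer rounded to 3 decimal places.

Conditional on each channel, P(X = 3): A: 0.042971; B: 0.113799; C: 0.
By total probability, P(X = 3) = 0.31·0.042971 + 0.2·0.113799 + 0.49·0 = 0.0360809.

0.036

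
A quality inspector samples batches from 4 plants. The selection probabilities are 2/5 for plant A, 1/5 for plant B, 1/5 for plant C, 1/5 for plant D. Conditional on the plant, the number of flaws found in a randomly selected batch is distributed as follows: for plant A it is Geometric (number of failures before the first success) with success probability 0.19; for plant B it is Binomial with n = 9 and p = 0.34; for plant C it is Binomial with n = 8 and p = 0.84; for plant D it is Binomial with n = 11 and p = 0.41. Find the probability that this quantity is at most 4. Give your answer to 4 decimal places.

0.5358

Conditional on each plant, P(X ≤ 4): A: 0.651322; B: 0.844708; C: 0.0266703; D: 0.505203.
By total probability, P(X ≤ 4) = 0.4·0.651322 + 0.2·0.844708 + 0.2·0.0266703 + 0.2·0.505203 = 0.535845.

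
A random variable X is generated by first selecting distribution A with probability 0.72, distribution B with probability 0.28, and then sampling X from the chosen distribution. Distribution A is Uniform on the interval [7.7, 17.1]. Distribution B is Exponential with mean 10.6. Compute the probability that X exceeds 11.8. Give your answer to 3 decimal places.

Conditional on each component, P(X > 11.8): A: 0.56383; B: 0.328504.
By total probability, P(X > 11.8) = 0.72·0.56383 + 0.28·0.328504 = 0.497938.

0.498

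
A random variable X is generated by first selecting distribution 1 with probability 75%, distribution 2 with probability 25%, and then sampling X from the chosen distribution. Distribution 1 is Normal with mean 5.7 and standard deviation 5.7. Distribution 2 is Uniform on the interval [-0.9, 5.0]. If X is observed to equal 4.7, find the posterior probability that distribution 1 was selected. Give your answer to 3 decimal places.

0.550

Likelihoods f(4.7 | ·): 1: 0.068921; 2: 0.169492.
Posterior ∝ prior × likelihood. Numerator for 1: 0.75·0.068921 = 0.0516908.
Normalizing constant: 0.75·0.068921 + 0.25·0.169492 = 0.0940636.
P(1 | observation) = 0.0516908 / 0.0940636 = 0.54953.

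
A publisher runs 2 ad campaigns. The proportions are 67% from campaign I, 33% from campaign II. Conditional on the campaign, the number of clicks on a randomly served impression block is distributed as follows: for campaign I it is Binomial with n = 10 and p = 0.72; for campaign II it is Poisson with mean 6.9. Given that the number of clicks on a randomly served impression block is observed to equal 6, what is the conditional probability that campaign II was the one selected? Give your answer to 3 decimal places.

0.293

Likelihoods P(X=6 | ·): I: 0.179823; II: 0.151053.
Posterior ∝ prior × likelihood. Numerator for II: 0.33·0.151053 = 0.0498476.
Normalizing constant: 0.67·0.179823 + 0.33·0.151053 = 0.170329.
P(II | observation) = 0.0498476 / 0.170329 = 0.292654.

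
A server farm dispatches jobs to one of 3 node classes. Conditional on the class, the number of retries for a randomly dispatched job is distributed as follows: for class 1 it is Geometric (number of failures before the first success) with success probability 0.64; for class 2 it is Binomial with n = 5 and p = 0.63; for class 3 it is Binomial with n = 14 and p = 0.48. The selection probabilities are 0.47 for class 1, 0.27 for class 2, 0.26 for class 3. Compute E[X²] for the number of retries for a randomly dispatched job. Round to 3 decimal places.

16.205

For each component E[X²] = Var + (mean)², giving 1: 1.19531; 2: 11.088; 3: 48.6528.
Overall E[X²] = 0.47·1.19531 + 0.27·11.088 + 0.26·48.6528 = 16.2053.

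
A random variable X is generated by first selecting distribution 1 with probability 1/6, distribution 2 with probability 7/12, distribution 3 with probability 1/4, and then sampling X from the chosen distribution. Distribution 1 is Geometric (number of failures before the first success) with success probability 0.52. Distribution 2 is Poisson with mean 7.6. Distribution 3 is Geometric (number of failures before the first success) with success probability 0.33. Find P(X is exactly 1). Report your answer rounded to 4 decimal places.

0.0991

Conditional on each component, P(X = 1): 1: 0.2496; 2: 0.00380343; 3: 0.2211.
By total probability, P(X = 1) = 0.166667·0.2496 + 0.583333·0.00380343 + 0.25·0.2211 = 0.0990937.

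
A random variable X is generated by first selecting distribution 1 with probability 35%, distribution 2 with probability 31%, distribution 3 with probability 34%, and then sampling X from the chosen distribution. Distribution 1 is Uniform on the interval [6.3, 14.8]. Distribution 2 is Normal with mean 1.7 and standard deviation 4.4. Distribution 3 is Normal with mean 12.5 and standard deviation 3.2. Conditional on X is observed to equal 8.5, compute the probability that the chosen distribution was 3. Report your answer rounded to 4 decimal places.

Likelihoods f(8.5 | ·): 1: 0.117647; 2: 0.0274673; 3: 0.0570778.
Posterior ∝ prior × likelihood. Numerator for 3: 0.34·0.0570778 = 0.0194065.
Normalizing constant: 0.35·0.117647 + 0.31·0.0274673 + 0.34·0.0570778 = 0.0690978.
P(3 | observation) = 0.0194065 / 0.0690978 = 0.280855.

0.2809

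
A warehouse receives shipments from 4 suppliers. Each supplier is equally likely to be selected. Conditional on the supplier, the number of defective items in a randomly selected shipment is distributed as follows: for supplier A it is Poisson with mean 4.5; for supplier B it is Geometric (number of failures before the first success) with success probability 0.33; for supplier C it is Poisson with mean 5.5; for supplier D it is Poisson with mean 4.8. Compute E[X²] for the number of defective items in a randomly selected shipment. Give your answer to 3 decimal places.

For each component E[X²] = Var + (mean)², giving A: 24.75; B: 10.2746; C: 35.75; D: 27.84.
Overall E[X²] = 0.25·24.75 + 0.25·10.2746 + 0.25·35.75 + 0.25·27.84 = 24.6536.

24.654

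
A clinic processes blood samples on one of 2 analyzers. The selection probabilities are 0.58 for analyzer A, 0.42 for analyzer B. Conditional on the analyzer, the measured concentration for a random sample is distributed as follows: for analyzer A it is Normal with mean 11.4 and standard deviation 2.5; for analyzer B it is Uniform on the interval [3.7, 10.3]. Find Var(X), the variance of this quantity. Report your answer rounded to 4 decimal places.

9.8657

Per component, A: μ=11.4, E[X²]=136.21; B: μ=7, E[X²]=52.63.
E[X] = 0.58·11.4 + 0.42·7 = 9.552.
E[X²] = 0.58·136.21 + 0.42·52.63 = 101.106.
Var(X) = E[X²] − (E[X])² = 101.106 − 91.2407 = 9.8657.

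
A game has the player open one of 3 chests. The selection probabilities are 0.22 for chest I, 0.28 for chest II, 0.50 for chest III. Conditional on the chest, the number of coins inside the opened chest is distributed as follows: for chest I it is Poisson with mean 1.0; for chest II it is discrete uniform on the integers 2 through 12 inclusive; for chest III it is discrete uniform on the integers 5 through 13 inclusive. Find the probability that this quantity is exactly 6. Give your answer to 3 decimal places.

0.081

Conditional on each chest, P(X = 6): I: 0.000510944; II: 0.0909091; III: 0.111111.
By total probability, P(X = 6) = 0.22·0.000510944 + 0.28·0.0909091 + 0.5·0.111111 = 0.0811225.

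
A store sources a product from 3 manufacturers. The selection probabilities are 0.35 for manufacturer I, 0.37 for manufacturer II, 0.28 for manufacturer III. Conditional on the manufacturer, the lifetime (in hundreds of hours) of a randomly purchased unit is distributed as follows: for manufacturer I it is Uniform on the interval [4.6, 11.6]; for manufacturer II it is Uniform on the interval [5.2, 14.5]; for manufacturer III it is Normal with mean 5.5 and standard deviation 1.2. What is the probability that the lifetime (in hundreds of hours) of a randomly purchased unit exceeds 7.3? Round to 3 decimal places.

Conditional on each manufacturer, P(X > 7.3): I: 0.614286; II: 0.774194; III: 0.0668072.
By total probability, P(X > 7.3) = 0.35·0.614286 + 0.37·0.774194 + 0.28·0.0668072 = 0.520158.

0.520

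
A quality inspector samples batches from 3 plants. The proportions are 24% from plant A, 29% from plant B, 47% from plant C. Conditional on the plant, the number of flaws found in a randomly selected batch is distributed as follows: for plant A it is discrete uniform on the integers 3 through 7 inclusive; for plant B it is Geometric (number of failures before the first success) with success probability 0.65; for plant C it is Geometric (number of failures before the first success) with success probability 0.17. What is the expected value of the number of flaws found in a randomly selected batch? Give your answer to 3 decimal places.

3.651

Component means — A: 5; B: 0.538462; C: 4.88235.
E[X] = 0.24·5 + 0.29·0.538462 + 0.47·4.88235 = 3.65086.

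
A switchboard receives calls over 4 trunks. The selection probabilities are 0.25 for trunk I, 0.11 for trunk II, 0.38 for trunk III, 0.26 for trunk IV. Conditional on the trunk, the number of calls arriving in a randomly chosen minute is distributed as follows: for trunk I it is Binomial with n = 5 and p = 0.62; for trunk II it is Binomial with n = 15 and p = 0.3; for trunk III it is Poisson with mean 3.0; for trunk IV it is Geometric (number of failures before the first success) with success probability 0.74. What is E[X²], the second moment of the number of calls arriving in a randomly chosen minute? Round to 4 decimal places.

For each component E[X²] = Var + (mean)², giving I: 10.788; II: 23.4; III: 12; IV: 0.598247.
Overall E[X²] = 0.25·10.788 + 0.11·23.4 + 0.38·12 + 0.26·0.598247 = 9.98654.

9.9865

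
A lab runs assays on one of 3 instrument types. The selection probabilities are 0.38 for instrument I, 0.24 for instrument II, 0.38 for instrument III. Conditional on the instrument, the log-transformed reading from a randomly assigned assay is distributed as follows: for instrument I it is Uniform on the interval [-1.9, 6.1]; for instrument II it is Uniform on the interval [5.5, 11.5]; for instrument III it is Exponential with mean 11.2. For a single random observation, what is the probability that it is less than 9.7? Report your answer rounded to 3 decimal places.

Conditional on each instrument, P(X < 9.7): I: 1; II: 0.7; III: 0.579399.
By total probability, P(X < 9.7) = 0.38·1 + 0.24·0.7 + 0.38·0.579399 = 0.768172.

0.768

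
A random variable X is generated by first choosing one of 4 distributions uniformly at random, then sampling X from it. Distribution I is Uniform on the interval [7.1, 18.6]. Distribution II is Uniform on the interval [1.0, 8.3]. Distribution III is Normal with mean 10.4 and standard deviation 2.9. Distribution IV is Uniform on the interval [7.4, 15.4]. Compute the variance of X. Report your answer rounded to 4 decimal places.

16.9869

Per component, I: μ=12.85, E[X²]=176.143; II: μ=4.65, E[X²]=26.0633; III: μ=10.4, E[X²]=116.57; IV: μ=11.4, E[X²]=135.293.
E[X] = 0.25·12.85 + 0.25·4.65 + 0.25·10.4 + 0.25·11.4 = 9.825.
E[X²] = 0.25·176.143 + 0.25·26.0633 + 0.25·116.57 + 0.25·135.293 = 113.518.
Var(X) = E[X²] − (E[X])² = 113.518 − 96.5306 = 16.9869.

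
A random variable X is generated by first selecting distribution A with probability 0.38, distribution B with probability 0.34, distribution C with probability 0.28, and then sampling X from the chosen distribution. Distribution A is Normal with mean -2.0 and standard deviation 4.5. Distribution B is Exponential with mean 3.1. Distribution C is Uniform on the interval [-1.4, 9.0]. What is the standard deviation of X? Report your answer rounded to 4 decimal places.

4.5247

Per component, A: μ=-2, E[X²]=24.25; B: μ=3.1, E[X²]=19.22; C: μ=3.8, E[X²]=23.4533.
E[X] = 0.38·-2 + 0.34·3.1 + 0.28·3.8 = 1.358.
E[X²] = 0.38·24.25 + 0.34·19.22 + 0.28·23.4533 = 22.3167.
Var(X) = E[X²] − (E[X])² = 22.3167 − 1.84416 = 20.4726.
SD(X) = √20.4726 = 4.52466.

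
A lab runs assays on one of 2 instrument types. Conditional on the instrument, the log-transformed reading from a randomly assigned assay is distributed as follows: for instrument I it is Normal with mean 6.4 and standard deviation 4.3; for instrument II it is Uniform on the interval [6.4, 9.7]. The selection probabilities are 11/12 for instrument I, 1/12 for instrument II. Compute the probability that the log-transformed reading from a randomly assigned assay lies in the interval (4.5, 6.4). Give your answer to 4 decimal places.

Conditional on each instrument, P(4.5 < X < 6.4): I: 0.170705; II: 0.
By total probability, P(4.5 < X < 6.4) = 0.916667·0.170705 + 0.0833333·0 = 0.15648.

0.1565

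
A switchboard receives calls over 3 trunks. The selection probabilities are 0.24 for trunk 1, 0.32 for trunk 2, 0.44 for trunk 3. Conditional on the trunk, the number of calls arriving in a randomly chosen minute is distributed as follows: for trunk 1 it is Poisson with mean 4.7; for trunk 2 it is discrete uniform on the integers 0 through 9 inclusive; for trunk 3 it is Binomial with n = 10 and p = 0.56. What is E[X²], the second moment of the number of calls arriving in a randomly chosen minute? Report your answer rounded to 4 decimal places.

30.4322

For each component E[X²] = Var + (mean)², giving 1: 26.79; 2: 28.5; 3: 33.824.
Overall E[X²] = 0.24·26.79 + 0.32·28.5 + 0.44·33.824 = 30.4322.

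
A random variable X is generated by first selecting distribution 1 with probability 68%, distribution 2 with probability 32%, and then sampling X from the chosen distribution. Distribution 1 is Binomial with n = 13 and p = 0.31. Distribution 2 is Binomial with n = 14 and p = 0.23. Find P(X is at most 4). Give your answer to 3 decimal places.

Conditional on each component, P(X ≤ 4): 1: 0.624008; 2: 0.797663.
By total probability, P(X ≤ 4) = 0.68·0.624008 + 0.32·0.797663 = 0.679578.

0.680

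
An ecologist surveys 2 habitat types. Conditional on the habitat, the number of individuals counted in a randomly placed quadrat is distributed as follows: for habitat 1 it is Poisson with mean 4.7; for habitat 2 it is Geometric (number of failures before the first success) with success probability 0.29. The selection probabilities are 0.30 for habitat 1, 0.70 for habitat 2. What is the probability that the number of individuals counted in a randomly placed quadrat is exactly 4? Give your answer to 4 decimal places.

0.1071

Conditional on each habitat, P(X = 4): 1: 0.184925; 2: 0.0736939.
By total probability, P(X = 4) = 0.3·0.184925 + 0.7·0.0736939 = 0.107063.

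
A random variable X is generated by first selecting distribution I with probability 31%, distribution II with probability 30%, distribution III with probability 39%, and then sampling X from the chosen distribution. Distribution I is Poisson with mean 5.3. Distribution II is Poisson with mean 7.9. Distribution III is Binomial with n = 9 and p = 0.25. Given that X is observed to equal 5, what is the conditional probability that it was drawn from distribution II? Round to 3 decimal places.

Likelihoods P(X=5 | ·): I: 0.173955; II: 0.0950666; III: 0.0389328.
Posterior ∝ prior × likelihood. Numerator for II: 0.3·0.0950666 = 0.02852.
Normalizing constant: 0.31·0.173955 + 0.3·0.0950666 + 0.39·0.0389328 = 0.0976299.
P(II | observation) = 0.02852 / 0.0976299 = 0.292123.

0.292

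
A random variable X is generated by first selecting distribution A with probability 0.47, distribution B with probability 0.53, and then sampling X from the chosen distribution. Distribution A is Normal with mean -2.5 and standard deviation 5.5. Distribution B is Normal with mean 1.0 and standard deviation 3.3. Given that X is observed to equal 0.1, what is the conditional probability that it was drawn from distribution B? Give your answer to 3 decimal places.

0.669

Likelihoods f(0.1 | ·): A: 0.0648666; B: 0.116478.
Posterior ∝ prior × likelihood. Numerator for B: 0.53·0.116478 = 0.0617334.
Normalizing constant: 0.47·0.0648666 + 0.53·0.116478 = 0.0922208.
P(B | observation) = 0.0617334 / 0.0922208 = 0.669409.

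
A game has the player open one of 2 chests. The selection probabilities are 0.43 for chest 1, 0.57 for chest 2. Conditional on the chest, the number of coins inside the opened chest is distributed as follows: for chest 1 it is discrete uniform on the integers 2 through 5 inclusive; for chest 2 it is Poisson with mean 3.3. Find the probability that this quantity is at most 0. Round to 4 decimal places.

Conditional on each chest, P(X ≤ 0): 1: 0; 2: 0.0368832.
By total probability, P(X ≤ 0) = 0.43·0 + 0.57·0.0368832 = 0.0210234.

0.0210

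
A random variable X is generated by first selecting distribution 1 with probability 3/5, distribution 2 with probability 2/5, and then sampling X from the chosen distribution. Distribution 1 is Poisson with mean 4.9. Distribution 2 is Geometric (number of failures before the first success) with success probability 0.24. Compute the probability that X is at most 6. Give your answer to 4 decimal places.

0.8074

Conditional on each component, P(X ≤ 6): 1: 0.776655; 2: 0.853548.
By total probability, P(X ≤ 6) = 0.6·0.776655 + 0.4·0.853548 = 0.807412.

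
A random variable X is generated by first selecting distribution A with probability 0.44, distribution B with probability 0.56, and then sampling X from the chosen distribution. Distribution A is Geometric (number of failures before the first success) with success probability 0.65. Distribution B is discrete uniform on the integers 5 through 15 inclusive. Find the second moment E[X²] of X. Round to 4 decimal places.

For each component E[X²] = Var + (mean)², giving A: 1.11834; B: 110.
Overall E[X²] = 0.44·1.11834 + 0.56·110 = 62.0921.

62.0921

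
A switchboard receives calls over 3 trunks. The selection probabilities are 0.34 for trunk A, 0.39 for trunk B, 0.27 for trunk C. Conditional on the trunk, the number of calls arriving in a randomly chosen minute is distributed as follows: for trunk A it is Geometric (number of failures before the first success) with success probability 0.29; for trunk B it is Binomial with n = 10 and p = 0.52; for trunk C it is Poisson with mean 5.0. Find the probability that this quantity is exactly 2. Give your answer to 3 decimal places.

Conditional on each trunk, P(X = 2): A: 0.146189; B: 0.0342885; C: 0.0842243.
By total probability, P(X = 2) = 0.34·0.146189 + 0.39·0.0342885 + 0.27·0.0842243 = 0.0858174.

0.086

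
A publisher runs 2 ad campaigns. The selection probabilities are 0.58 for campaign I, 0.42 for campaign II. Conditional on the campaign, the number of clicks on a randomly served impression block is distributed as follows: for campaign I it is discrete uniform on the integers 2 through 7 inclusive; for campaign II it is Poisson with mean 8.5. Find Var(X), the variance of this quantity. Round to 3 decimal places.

9.159

Per component, I: μ=4.5, E[X²]=23.1667; II: μ=8.5, E[X²]=80.75.
E[X] = 0.58·4.5 + 0.42·8.5 = 6.18.
E[X²] = 0.58·23.1667 + 0.42·80.75 = 47.3517.
Var(X) = E[X²] − (E[X])² = 47.3517 − 38.1924 = 9.15927.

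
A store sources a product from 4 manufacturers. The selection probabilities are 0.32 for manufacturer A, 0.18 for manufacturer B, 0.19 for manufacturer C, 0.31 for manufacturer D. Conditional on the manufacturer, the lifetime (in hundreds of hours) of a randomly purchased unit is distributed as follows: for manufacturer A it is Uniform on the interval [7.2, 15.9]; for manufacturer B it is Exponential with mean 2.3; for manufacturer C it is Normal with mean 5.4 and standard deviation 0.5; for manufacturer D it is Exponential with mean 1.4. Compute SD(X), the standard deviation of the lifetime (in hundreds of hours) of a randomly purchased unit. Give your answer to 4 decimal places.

4.7318

Per component, A: μ=11.55, E[X²]=139.71; B: μ=2.3, E[X²]=10.58; C: μ=5.4, E[X²]=29.41; D: μ=1.4, E[X²]=3.92.
E[X] = 0.32·11.55 + 0.18·2.3 + 0.19·5.4 + 0.31·1.4 = 5.57.
E[X²] = 0.32·139.71 + 0.18·10.58 + 0.19·29.41 + 0.31·3.92 = 53.4147.
Var(X) = E[X²] − (E[X])² = 53.4147 − 31.0249 = 22.3898.
SD(X) = √22.3898 = 4.73179.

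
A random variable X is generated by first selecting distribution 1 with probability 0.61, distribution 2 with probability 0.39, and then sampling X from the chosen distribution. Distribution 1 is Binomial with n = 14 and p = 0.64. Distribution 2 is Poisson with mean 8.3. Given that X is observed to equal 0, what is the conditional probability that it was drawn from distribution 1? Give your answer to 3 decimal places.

0.004

Likelihoods P(X=0 | ·): 1: 6.14094e-07; 2: 0.000248517.
Posterior ∝ prior × likelihood. Numerator for 1: 0.61·6.14094e-07 = 3.74597e-07.
Normalizing constant: 0.61·6.14094e-07 + 0.39·0.000248517 = 9.72962e-05.
P(1 | observation) = 3.74597e-07 / 9.72962e-05 = 0.00385007.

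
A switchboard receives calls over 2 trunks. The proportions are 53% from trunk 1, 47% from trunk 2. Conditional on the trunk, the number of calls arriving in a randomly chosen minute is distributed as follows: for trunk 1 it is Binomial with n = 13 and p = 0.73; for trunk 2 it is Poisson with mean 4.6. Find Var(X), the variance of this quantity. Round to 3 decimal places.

9.477

Per component, 1: μ=9.49, E[X²]=92.6224; 2: μ=4.6, E[X²]=25.76.
E[X] = 0.53·9.49 + 0.47·4.6 = 7.1917.
E[X²] = 0.53·92.6224 + 0.47·25.76 = 61.1971.
Var(X) = E[X²] − (E[X])² = 61.1971 − 51.7205 = 9.47652.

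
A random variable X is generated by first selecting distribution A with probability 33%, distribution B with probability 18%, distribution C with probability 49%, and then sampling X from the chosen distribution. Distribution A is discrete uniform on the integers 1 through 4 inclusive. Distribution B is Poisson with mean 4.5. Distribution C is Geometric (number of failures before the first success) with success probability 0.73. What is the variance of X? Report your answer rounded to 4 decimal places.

3.9466

Per component, A: μ=2.5, E[X²]=7.5; B: μ=4.5, E[X²]=24.75; C: μ=0.369863, E[X²]=0.64346.
E[X] = 0.33·2.5 + 0.18·4.5 + 0.49·0.369863 = 1.81623.
E[X²] = 0.33·7.5 + 0.18·24.75 + 0.49·0.64346 = 7.2453.
Var(X) = E[X²] − (E[X])² = 7.2453 − 3.2987 = 3.94659.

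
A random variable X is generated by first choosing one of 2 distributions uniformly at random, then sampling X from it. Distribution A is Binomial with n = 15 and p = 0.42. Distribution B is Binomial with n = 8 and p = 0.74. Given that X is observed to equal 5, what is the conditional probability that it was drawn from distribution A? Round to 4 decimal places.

0.4363

Likelihoods P(X=5 | ·): A: 0.169076; B: 0.218407.
Posterior ∝ prior × likelihood. Numerator for A: 0.5·0.169076 = 0.084538.
Normalizing constant: 0.5·0.169076 + 0.5·0.218407 = 0.193741.
P(A | observation) = 0.084538 / 0.193741 = 0.436344.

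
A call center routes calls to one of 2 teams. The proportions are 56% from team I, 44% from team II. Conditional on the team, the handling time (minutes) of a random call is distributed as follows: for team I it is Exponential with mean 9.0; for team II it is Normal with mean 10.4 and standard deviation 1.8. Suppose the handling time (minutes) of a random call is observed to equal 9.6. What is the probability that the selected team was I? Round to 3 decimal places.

0.195

Likelihoods f(9.6 | ·): I: 0.0382393; II: 0.200791.
Posterior ∝ prior × likelihood. Numerator for I: 0.56·0.0382393 = 0.021414.
Normalizing constant: 0.56·0.0382393 + 0.44·0.200791 = 0.109762.
P(I | observation) = 0.021414 / 0.109762 = 0.195095.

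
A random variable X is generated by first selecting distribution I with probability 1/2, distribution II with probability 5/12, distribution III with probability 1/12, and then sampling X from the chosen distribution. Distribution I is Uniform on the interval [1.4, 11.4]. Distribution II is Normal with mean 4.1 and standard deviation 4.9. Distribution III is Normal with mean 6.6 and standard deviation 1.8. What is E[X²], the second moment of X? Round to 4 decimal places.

For each component E[X²] = Var + (mean)², giving I: 49.2933; II: 40.82; III: 46.8.
Overall E[X²] = 0.5·49.2933 + 0.416667·40.82 + 0.0833333·46.8 = 45.555.

45.5550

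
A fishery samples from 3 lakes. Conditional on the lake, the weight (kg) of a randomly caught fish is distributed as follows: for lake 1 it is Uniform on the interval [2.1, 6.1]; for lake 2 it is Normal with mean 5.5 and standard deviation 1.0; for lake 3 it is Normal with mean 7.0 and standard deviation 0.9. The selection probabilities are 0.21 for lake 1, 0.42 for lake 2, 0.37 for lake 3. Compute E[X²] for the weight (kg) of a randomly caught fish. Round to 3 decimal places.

35.365

For each component E[X²] = Var + (mean)², giving 1: 18.1433; 2: 31.25; 3: 49.81.
Overall E[X²] = 0.21·18.1433 + 0.42·31.25 + 0.37·49.81 = 35.3648.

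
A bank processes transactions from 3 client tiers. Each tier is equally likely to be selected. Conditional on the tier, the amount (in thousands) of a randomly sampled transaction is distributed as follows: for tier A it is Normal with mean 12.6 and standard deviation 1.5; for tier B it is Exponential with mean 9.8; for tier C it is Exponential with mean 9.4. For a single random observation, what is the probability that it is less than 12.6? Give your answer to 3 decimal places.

0.654

Conditional on each tier, P(X < 12.6): A: 0.5; B: 0.723547; C: 0.738266.
By total probability, P(X < 12.6) = 0.333333·0.5 + 0.333333·0.723547 + 0.333333·0.738266 = 0.653938.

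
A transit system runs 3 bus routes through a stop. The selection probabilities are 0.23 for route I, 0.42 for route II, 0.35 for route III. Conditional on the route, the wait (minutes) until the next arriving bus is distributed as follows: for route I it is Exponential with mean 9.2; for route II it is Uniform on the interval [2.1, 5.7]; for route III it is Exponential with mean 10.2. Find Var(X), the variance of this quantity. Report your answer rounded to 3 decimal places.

Per component, I: μ=9.2, E[X²]=169.28; II: μ=3.9, E[X²]=16.29; III: μ=10.2, E[X²]=208.08.
E[X] = 0.23·9.2 + 0.42·3.9 + 0.35·10.2 = 7.324.
E[X²] = 0.23·169.28 + 0.42·16.29 + 0.35·208.08 = 118.604.
Var(X) = E[X²] − (E[X])² = 118.604 − 53.641 = 64.9632.

64.963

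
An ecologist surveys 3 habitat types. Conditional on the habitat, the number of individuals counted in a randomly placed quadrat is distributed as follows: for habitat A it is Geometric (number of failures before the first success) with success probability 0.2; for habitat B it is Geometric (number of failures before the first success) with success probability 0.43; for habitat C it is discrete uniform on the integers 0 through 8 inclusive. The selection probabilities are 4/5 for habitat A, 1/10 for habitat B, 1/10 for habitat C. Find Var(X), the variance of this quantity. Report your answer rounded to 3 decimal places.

Per component, A: μ=4, E[X²]=36; B: μ=1.32558, E[X²]=4.83991; C: μ=4, E[X²]=22.6667.
E[X] = 0.8·4 + 0.1·1.32558 + 0.1·4 = 3.73256.
E[X²] = 0.8·36 + 0.1·4.83991 + 0.1·22.6667 = 31.5507.
Var(X) = E[X²] − (E[X])² = 31.5507 − 13.932 = 17.6187.

17.619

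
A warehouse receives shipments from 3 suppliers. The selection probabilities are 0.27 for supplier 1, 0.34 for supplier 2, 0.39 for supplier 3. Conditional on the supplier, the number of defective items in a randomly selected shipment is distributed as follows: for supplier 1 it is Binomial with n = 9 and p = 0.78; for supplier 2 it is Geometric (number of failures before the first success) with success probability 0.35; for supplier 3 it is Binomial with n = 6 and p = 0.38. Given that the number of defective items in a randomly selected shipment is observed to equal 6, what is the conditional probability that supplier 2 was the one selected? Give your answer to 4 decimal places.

0.1391

Likelihoods P(X=6 | ·): 1: 0.201426; 2: 0.0263966; 3: 0.00301094.
Posterior ∝ prior × likelihood. Numerator for 2: 0.34·0.0263966 = 0.00897485.
Normalizing constant: 0.27·0.201426 + 0.34·0.0263966 + 0.39·0.00301094 = 0.0645341.
P(2 | observation) = 0.00897485 / 0.0645341 = 0.139071.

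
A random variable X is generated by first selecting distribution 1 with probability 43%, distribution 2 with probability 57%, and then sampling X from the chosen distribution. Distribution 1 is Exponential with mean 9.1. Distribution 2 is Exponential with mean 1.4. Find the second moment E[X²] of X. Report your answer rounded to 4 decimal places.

73.4510

For each component E[X²] = Var + (mean)², giving 1: 165.62; 2: 3.92.
Overall E[X²] = 0.43·165.62 + 0.57·3.92 = 73.451.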